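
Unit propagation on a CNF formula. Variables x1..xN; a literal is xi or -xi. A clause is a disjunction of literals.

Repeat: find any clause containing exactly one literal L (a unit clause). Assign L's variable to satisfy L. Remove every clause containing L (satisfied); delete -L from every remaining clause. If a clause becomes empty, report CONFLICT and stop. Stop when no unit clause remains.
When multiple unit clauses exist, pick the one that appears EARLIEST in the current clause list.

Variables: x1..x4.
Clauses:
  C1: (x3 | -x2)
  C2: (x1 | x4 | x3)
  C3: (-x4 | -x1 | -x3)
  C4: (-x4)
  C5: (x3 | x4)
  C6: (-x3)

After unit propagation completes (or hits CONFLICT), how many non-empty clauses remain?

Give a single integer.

unit clause [-4] forces x4=F; simplify:
  drop 4 from [1, 4, 3] -> [1, 3]
  drop 4 from [3, 4] -> [3]
  satisfied 2 clause(s); 4 remain; assigned so far: [4]
unit clause [3] forces x3=T; simplify:
  drop -3 from [-3] -> [] (empty!)
  satisfied 3 clause(s); 1 remain; assigned so far: [3, 4]
CONFLICT (empty clause)

Answer: 0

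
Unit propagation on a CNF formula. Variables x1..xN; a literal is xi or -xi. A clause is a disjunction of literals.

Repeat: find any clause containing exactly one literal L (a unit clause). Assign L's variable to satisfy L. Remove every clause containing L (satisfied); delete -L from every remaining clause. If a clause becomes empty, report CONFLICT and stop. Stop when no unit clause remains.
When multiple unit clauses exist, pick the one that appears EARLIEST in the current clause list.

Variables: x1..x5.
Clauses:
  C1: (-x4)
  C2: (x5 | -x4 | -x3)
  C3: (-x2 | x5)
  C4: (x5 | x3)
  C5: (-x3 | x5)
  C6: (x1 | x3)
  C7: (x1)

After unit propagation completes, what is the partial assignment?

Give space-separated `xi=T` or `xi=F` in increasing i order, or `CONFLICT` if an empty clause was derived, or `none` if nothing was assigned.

unit clause [-4] forces x4=F; simplify:
  satisfied 2 clause(s); 5 remain; assigned so far: [4]
unit clause [1] forces x1=T; simplify:
  satisfied 2 clause(s); 3 remain; assigned so far: [1, 4]

Answer: x1=T x4=F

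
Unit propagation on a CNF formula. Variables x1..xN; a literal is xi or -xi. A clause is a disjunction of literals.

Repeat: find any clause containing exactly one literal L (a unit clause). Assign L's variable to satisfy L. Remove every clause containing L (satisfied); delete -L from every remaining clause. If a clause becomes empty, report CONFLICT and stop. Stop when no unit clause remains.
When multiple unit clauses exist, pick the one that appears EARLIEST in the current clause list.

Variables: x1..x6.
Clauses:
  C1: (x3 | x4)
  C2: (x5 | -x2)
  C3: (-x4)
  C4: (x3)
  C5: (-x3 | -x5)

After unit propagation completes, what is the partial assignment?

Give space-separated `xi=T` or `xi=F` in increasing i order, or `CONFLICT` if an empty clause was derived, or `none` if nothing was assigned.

Answer: x2=F x3=T x4=F x5=F

Derivation:
unit clause [-4] forces x4=F; simplify:
  drop 4 from [3, 4] -> [3]
  satisfied 1 clause(s); 4 remain; assigned so far: [4]
unit clause [3] forces x3=T; simplify:
  drop -3 from [-3, -5] -> [-5]
  satisfied 2 clause(s); 2 remain; assigned so far: [3, 4]
unit clause [-5] forces x5=F; simplify:
  drop 5 from [5, -2] -> [-2]
  satisfied 1 clause(s); 1 remain; assigned so far: [3, 4, 5]
unit clause [-2] forces x2=F; simplify:
  satisfied 1 clause(s); 0 remain; assigned so far: [2, 3, 4, 5]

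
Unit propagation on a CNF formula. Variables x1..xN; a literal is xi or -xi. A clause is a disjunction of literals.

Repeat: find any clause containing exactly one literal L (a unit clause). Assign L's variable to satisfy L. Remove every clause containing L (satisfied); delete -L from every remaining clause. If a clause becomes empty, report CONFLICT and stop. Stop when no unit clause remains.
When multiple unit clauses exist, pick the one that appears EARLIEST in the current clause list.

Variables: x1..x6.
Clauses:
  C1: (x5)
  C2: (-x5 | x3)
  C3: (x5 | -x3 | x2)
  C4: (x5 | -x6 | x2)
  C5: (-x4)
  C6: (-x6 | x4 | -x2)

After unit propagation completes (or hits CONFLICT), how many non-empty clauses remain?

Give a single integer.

Answer: 1

Derivation:
unit clause [5] forces x5=T; simplify:
  drop -5 from [-5, 3] -> [3]
  satisfied 3 clause(s); 3 remain; assigned so far: [5]
unit clause [3] forces x3=T; simplify:
  satisfied 1 clause(s); 2 remain; assigned so far: [3, 5]
unit clause [-4] forces x4=F; simplify:
  drop 4 from [-6, 4, -2] -> [-6, -2]
  satisfied 1 clause(s); 1 remain; assigned so far: [3, 4, 5]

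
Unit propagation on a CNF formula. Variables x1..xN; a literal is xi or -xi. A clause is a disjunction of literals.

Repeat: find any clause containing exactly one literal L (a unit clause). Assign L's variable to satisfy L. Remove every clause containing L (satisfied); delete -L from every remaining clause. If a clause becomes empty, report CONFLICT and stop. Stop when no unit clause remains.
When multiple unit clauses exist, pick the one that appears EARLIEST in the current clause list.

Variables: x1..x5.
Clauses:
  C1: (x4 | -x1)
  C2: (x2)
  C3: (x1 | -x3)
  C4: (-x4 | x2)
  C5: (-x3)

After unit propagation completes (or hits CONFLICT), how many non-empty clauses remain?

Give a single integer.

unit clause [2] forces x2=T; simplify:
  satisfied 2 clause(s); 3 remain; assigned so far: [2]
unit clause [-3] forces x3=F; simplify:
  satisfied 2 clause(s); 1 remain; assigned so far: [2, 3]

Answer: 1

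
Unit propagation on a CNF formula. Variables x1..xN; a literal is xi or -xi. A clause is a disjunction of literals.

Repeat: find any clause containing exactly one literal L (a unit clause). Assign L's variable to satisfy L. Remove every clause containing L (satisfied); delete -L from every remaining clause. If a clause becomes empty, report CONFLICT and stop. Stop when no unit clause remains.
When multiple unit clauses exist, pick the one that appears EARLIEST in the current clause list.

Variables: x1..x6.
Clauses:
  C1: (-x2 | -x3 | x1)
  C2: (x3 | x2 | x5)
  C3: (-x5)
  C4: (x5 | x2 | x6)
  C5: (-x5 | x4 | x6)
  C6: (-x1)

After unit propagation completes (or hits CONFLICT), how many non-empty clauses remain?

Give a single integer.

unit clause [-5] forces x5=F; simplify:
  drop 5 from [3, 2, 5] -> [3, 2]
  drop 5 from [5, 2, 6] -> [2, 6]
  satisfied 2 clause(s); 4 remain; assigned so far: [5]
unit clause [-1] forces x1=F; simplify:
  drop 1 from [-2, -3, 1] -> [-2, -3]
  satisfied 1 clause(s); 3 remain; assigned so far: [1, 5]

Answer: 3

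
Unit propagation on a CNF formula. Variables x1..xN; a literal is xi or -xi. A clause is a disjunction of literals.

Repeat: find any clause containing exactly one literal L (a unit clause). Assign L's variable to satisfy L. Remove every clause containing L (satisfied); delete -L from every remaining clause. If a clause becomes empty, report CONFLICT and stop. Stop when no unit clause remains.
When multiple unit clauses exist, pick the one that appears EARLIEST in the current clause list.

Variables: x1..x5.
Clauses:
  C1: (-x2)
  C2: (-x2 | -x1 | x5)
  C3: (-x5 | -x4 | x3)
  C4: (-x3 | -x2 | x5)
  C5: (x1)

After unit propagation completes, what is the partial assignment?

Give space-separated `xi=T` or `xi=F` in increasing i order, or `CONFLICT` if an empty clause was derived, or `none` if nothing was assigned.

Answer: x1=T x2=F

Derivation:
unit clause [-2] forces x2=F; simplify:
  satisfied 3 clause(s); 2 remain; assigned so far: [2]
unit clause [1] forces x1=T; simplify:
  satisfied 1 clause(s); 1 remain; assigned so far: [1, 2]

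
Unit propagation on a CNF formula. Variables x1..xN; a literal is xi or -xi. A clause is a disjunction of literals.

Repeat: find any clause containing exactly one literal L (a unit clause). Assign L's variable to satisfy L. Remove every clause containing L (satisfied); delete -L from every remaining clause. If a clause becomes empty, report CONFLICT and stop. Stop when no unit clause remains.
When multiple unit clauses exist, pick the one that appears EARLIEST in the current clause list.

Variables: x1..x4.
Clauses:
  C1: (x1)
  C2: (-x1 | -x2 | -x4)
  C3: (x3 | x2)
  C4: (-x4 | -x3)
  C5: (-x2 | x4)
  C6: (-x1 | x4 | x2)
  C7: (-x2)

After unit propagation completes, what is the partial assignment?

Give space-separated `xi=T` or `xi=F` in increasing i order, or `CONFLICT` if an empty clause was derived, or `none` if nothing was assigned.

unit clause [1] forces x1=T; simplify:
  drop -1 from [-1, -2, -4] -> [-2, -4]
  drop -1 from [-1, 4, 2] -> [4, 2]
  satisfied 1 clause(s); 6 remain; assigned so far: [1]
unit clause [-2] forces x2=F; simplify:
  drop 2 from [3, 2] -> [3]
  drop 2 from [4, 2] -> [4]
  satisfied 3 clause(s); 3 remain; assigned so far: [1, 2]
unit clause [3] forces x3=T; simplify:
  drop -3 from [-4, -3] -> [-4]
  satisfied 1 clause(s); 2 remain; assigned so far: [1, 2, 3]
unit clause [-4] forces x4=F; simplify:
  drop 4 from [4] -> [] (empty!)
  satisfied 1 clause(s); 1 remain; assigned so far: [1, 2, 3, 4]
CONFLICT (empty clause)

Answer: CONFLICT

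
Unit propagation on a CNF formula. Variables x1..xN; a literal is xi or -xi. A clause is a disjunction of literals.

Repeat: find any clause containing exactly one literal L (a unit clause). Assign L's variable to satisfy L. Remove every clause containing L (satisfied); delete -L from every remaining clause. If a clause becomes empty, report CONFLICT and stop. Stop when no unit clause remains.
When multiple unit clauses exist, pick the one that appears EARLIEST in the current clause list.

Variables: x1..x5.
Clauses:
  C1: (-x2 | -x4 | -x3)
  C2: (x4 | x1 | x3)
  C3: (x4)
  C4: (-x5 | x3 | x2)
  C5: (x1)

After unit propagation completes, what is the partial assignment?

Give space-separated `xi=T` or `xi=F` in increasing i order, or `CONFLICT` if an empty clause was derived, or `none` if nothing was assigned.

unit clause [4] forces x4=T; simplify:
  drop -4 from [-2, -4, -3] -> [-2, -3]
  satisfied 2 clause(s); 3 remain; assigned so far: [4]
unit clause [1] forces x1=T; simplify:
  satisfied 1 clause(s); 2 remain; assigned so far: [1, 4]

Answer: x1=T x4=T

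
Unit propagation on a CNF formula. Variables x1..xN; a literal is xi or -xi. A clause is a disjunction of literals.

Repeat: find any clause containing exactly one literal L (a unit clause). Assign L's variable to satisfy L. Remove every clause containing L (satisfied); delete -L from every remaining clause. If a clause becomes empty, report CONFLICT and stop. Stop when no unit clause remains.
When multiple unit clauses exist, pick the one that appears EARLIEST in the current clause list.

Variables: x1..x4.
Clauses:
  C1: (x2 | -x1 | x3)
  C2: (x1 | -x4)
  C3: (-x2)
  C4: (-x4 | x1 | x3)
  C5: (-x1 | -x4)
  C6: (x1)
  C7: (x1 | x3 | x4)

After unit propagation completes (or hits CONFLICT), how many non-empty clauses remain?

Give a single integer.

Answer: 0

Derivation:
unit clause [-2] forces x2=F; simplify:
  drop 2 from [2, -1, 3] -> [-1, 3]
  satisfied 1 clause(s); 6 remain; assigned so far: [2]
unit clause [1] forces x1=T; simplify:
  drop -1 from [-1, 3] -> [3]
  drop -1 from [-1, -4] -> [-4]
  satisfied 4 clause(s); 2 remain; assigned so far: [1, 2]
unit clause [3] forces x3=T; simplify:
  satisfied 1 clause(s); 1 remain; assigned so far: [1, 2, 3]
unit clause [-4] forces x4=F; simplify:
  satisfied 1 clause(s); 0 remain; assigned so far: [1, 2, 3, 4]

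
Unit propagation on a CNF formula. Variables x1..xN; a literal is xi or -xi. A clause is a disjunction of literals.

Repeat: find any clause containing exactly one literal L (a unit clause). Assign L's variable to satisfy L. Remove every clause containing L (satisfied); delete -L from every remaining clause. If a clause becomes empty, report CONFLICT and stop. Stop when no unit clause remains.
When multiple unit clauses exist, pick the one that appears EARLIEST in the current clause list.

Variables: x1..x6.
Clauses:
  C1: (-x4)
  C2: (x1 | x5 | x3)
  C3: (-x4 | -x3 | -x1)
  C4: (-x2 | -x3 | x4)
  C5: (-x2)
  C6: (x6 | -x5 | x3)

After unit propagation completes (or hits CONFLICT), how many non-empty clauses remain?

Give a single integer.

Answer: 2

Derivation:
unit clause [-4] forces x4=F; simplify:
  drop 4 from [-2, -3, 4] -> [-2, -3]
  satisfied 2 clause(s); 4 remain; assigned so far: [4]
unit clause [-2] forces x2=F; simplify:
  satisfied 2 clause(s); 2 remain; assigned so far: [2, 4]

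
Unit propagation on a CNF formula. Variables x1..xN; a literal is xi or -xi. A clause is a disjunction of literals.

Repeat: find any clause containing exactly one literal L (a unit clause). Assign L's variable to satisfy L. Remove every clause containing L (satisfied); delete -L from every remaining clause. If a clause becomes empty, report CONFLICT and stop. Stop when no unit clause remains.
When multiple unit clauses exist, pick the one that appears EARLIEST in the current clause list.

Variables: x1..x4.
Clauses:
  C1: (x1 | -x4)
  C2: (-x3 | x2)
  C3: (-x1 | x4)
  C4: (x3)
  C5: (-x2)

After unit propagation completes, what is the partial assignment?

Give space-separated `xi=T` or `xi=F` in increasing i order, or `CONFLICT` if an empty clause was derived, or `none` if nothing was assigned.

unit clause [3] forces x3=T; simplify:
  drop -3 from [-3, 2] -> [2]
  satisfied 1 clause(s); 4 remain; assigned so far: [3]
unit clause [2] forces x2=T; simplify:
  drop -2 from [-2] -> [] (empty!)
  satisfied 1 clause(s); 3 remain; assigned so far: [2, 3]
CONFLICT (empty clause)

Answer: CONFLICT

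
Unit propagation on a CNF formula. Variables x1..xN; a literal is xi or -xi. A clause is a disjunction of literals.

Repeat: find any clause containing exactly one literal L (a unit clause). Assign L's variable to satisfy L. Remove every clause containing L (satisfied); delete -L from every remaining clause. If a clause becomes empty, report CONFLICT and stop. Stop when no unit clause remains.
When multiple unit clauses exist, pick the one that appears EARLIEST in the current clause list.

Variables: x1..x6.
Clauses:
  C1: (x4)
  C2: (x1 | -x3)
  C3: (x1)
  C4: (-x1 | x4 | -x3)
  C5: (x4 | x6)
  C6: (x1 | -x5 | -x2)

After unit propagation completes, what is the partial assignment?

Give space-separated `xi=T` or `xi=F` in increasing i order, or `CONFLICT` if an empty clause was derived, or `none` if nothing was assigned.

Answer: x1=T x4=T

Derivation:
unit clause [4] forces x4=T; simplify:
  satisfied 3 clause(s); 3 remain; assigned so far: [4]
unit clause [1] forces x1=T; simplify:
  satisfied 3 clause(s); 0 remain; assigned so far: [1, 4]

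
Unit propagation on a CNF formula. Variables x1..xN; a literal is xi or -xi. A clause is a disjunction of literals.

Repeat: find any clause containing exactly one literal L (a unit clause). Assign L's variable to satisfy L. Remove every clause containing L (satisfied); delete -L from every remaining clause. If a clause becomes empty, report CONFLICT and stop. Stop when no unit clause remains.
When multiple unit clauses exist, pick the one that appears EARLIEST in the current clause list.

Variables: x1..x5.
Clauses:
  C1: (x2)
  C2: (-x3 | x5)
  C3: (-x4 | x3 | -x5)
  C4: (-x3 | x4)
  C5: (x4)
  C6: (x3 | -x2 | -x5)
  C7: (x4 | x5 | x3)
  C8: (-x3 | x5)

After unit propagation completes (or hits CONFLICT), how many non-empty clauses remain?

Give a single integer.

Answer: 4

Derivation:
unit clause [2] forces x2=T; simplify:
  drop -2 from [3, -2, -5] -> [3, -5]
  satisfied 1 clause(s); 7 remain; assigned so far: [2]
unit clause [4] forces x4=T; simplify:
  drop -4 from [-4, 3, -5] -> [3, -5]
  satisfied 3 clause(s); 4 remain; assigned so far: [2, 4]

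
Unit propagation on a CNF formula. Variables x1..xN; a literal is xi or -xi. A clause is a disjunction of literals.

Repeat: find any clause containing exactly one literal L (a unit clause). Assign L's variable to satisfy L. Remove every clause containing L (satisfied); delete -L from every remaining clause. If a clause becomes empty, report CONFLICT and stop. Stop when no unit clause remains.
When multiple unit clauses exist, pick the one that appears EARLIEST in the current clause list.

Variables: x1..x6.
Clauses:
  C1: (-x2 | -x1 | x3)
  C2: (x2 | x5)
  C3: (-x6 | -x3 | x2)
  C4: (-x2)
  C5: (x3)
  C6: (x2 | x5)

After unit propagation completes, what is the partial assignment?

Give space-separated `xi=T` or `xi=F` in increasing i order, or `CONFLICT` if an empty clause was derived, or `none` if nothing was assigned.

unit clause [-2] forces x2=F; simplify:
  drop 2 from [2, 5] -> [5]
  drop 2 from [-6, -3, 2] -> [-6, -3]
  drop 2 from [2, 5] -> [5]
  satisfied 2 clause(s); 4 remain; assigned so far: [2]
unit clause [5] forces x5=T; simplify:
  satisfied 2 clause(s); 2 remain; assigned so far: [2, 5]
unit clause [3] forces x3=T; simplify:
  drop -3 from [-6, -3] -> [-6]
  satisfied 1 clause(s); 1 remain; assigned so far: [2, 3, 5]
unit clause [-6] forces x6=F; simplify:
  satisfied 1 clause(s); 0 remain; assigned so far: [2, 3, 5, 6]

Answer: x2=F x3=T x5=T x6=F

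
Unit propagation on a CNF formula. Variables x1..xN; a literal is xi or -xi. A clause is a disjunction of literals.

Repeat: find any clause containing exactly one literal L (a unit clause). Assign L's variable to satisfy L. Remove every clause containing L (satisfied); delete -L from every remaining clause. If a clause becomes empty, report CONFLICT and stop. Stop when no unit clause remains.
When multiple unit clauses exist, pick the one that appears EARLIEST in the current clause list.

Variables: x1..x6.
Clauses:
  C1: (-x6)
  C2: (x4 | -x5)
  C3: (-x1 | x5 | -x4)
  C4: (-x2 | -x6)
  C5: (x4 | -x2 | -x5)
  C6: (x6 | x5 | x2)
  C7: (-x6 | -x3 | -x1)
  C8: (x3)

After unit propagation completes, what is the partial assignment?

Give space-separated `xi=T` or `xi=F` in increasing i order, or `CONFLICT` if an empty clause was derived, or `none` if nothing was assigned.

Answer: x3=T x6=F

Derivation:
unit clause [-6] forces x6=F; simplify:
  drop 6 from [6, 5, 2] -> [5, 2]
  satisfied 3 clause(s); 5 remain; assigned so far: [6]
unit clause [3] forces x3=T; simplify:
  satisfied 1 clause(s); 4 remain; assigned so far: [3, 6]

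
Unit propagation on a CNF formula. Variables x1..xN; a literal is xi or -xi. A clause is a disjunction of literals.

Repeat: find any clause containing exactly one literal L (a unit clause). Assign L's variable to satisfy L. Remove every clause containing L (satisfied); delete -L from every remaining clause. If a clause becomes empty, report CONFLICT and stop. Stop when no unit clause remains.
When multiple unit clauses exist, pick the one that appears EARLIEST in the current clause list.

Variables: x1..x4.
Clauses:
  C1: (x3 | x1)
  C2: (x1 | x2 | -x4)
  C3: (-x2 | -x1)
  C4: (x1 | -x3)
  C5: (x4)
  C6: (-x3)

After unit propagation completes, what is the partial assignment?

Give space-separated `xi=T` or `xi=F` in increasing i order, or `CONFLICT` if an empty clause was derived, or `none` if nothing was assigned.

unit clause [4] forces x4=T; simplify:
  drop -4 from [1, 2, -4] -> [1, 2]
  satisfied 1 clause(s); 5 remain; assigned so far: [4]
unit clause [-3] forces x3=F; simplify:
  drop 3 from [3, 1] -> [1]
  satisfied 2 clause(s); 3 remain; assigned so far: [3, 4]
unit clause [1] forces x1=T; simplify:
  drop -1 from [-2, -1] -> [-2]
  satisfied 2 clause(s); 1 remain; assigned so far: [1, 3, 4]
unit clause [-2] forces x2=F; simplify:
  satisfied 1 clause(s); 0 remain; assigned so far: [1, 2, 3, 4]

Answer: x1=T x2=F x3=F x4=T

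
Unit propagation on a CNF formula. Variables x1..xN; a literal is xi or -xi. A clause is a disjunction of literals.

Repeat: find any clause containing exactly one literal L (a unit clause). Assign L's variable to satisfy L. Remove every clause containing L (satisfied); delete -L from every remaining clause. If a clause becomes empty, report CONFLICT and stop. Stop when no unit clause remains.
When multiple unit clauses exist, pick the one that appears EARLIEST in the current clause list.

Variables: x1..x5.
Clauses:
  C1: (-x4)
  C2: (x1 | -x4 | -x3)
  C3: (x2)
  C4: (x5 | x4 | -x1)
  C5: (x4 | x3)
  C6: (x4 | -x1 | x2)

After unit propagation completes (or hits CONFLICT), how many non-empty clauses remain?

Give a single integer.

Answer: 1

Derivation:
unit clause [-4] forces x4=F; simplify:
  drop 4 from [5, 4, -1] -> [5, -1]
  drop 4 from [4, 3] -> [3]
  drop 4 from [4, -1, 2] -> [-1, 2]
  satisfied 2 clause(s); 4 remain; assigned so far: [4]
unit clause [2] forces x2=T; simplify:
  satisfied 2 clause(s); 2 remain; assigned so far: [2, 4]
unit clause [3] forces x3=T; simplify:
  satisfied 1 clause(s); 1 remain; assigned so far: [2, 3, 4]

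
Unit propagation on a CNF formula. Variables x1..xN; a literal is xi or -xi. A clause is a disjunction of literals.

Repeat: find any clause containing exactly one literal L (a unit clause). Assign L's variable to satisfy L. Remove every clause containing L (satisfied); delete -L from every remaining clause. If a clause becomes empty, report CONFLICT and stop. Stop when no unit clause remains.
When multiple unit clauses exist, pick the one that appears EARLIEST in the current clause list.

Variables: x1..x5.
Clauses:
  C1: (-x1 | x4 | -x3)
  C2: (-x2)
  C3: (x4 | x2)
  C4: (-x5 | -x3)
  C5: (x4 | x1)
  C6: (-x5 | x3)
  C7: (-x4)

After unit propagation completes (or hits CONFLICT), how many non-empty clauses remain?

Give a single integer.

unit clause [-2] forces x2=F; simplify:
  drop 2 from [4, 2] -> [4]
  satisfied 1 clause(s); 6 remain; assigned so far: [2]
unit clause [4] forces x4=T; simplify:
  drop -4 from [-4] -> [] (empty!)
  satisfied 3 clause(s); 3 remain; assigned so far: [2, 4]
CONFLICT (empty clause)

Answer: 2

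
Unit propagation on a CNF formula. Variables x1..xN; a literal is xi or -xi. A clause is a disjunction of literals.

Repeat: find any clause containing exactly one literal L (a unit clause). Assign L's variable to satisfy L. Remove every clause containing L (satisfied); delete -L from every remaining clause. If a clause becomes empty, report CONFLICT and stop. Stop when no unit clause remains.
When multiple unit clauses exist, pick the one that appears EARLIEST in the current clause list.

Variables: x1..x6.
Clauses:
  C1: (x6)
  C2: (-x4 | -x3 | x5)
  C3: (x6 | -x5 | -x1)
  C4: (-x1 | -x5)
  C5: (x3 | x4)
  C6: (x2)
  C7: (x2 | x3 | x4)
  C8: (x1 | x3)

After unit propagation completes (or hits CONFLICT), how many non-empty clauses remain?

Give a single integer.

Answer: 4

Derivation:
unit clause [6] forces x6=T; simplify:
  satisfied 2 clause(s); 6 remain; assigned so far: [6]
unit clause [2] forces x2=T; simplify:
  satisfied 2 clause(s); 4 remain; assigned so far: [2, 6]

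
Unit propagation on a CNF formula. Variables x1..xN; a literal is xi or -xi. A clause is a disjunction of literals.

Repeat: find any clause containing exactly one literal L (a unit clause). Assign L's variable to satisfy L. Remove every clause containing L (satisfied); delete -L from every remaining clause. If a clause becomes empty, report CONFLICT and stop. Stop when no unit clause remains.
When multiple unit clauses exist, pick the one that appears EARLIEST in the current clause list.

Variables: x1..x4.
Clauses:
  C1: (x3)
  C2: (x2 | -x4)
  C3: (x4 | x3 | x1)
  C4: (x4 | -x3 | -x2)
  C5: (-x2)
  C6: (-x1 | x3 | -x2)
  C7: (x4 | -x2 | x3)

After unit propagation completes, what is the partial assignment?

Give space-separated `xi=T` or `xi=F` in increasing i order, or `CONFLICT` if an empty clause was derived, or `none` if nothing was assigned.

Answer: x2=F x3=T x4=F

Derivation:
unit clause [3] forces x3=T; simplify:
  drop -3 from [4, -3, -2] -> [4, -2]
  satisfied 4 clause(s); 3 remain; assigned so far: [3]
unit clause [-2] forces x2=F; simplify:
  drop 2 from [2, -4] -> [-4]
  satisfied 2 clause(s); 1 remain; assigned so far: [2, 3]
unit clause [-4] forces x4=F; simplify:
  satisfied 1 clause(s); 0 remain; assigned so far: [2, 3, 4]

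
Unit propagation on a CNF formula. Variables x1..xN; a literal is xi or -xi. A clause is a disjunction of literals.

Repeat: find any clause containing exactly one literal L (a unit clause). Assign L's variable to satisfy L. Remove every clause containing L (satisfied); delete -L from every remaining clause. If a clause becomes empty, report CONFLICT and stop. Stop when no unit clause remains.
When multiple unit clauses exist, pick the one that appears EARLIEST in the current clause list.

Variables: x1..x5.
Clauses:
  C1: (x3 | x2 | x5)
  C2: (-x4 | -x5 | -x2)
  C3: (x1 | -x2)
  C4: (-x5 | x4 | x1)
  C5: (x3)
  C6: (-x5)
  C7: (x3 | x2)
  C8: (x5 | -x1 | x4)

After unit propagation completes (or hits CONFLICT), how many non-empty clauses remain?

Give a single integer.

unit clause [3] forces x3=T; simplify:
  satisfied 3 clause(s); 5 remain; assigned so far: [3]
unit clause [-5] forces x5=F; simplify:
  drop 5 from [5, -1, 4] -> [-1, 4]
  satisfied 3 clause(s); 2 remain; assigned so far: [3, 5]

Answer: 2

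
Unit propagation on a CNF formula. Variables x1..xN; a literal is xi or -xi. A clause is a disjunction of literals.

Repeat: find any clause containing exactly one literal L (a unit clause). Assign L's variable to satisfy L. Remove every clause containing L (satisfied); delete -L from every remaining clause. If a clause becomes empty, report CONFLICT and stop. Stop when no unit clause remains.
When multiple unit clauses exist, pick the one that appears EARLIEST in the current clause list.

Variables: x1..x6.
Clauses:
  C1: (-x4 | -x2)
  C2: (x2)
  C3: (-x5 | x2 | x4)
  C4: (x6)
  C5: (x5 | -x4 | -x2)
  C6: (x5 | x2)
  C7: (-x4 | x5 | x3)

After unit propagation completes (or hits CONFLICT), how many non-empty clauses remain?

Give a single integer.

unit clause [2] forces x2=T; simplify:
  drop -2 from [-4, -2] -> [-4]
  drop -2 from [5, -4, -2] -> [5, -4]
  satisfied 3 clause(s); 4 remain; assigned so far: [2]
unit clause [-4] forces x4=F; simplify:
  satisfied 3 clause(s); 1 remain; assigned so far: [2, 4]
unit clause [6] forces x6=T; simplify:
  satisfied 1 clause(s); 0 remain; assigned so far: [2, 4, 6]

Answer: 0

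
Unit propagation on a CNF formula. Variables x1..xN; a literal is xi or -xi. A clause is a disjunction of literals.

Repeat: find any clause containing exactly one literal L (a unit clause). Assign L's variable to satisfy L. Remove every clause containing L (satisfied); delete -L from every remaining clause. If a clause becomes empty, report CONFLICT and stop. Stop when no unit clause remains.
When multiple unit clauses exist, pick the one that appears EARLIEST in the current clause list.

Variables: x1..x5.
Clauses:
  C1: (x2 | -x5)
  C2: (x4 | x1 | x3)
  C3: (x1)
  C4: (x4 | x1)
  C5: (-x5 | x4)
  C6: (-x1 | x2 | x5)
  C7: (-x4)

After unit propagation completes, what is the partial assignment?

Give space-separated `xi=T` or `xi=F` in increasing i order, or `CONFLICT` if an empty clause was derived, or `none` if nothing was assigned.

unit clause [1] forces x1=T; simplify:
  drop -1 from [-1, 2, 5] -> [2, 5]
  satisfied 3 clause(s); 4 remain; assigned so far: [1]
unit clause [-4] forces x4=F; simplify:
  drop 4 from [-5, 4] -> [-5]
  satisfied 1 clause(s); 3 remain; assigned so far: [1, 4]
unit clause [-5] forces x5=F; simplify:
  drop 5 from [2, 5] -> [2]
  satisfied 2 clause(s); 1 remain; assigned so far: [1, 4, 5]
unit clause [2] forces x2=T; simplify:
  satisfied 1 clause(s); 0 remain; assigned so far: [1, 2, 4, 5]

Answer: x1=T x2=T x4=F x5=F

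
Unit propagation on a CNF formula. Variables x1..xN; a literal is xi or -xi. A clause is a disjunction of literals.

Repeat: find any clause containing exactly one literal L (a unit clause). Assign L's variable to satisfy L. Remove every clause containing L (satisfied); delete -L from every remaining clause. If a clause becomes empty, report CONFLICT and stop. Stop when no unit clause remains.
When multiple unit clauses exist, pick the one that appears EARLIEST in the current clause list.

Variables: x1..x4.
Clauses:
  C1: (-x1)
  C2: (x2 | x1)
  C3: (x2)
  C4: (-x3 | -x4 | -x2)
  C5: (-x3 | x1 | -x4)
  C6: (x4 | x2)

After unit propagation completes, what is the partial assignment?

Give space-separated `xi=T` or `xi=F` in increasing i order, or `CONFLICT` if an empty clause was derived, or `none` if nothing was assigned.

Answer: x1=F x2=T

Derivation:
unit clause [-1] forces x1=F; simplify:
  drop 1 from [2, 1] -> [2]
  drop 1 from [-3, 1, -4] -> [-3, -4]
  satisfied 1 clause(s); 5 remain; assigned so far: [1]
unit clause [2] forces x2=T; simplify:
  drop -2 from [-3, -4, -2] -> [-3, -4]
  satisfied 3 clause(s); 2 remain; assigned so far: [1, 2]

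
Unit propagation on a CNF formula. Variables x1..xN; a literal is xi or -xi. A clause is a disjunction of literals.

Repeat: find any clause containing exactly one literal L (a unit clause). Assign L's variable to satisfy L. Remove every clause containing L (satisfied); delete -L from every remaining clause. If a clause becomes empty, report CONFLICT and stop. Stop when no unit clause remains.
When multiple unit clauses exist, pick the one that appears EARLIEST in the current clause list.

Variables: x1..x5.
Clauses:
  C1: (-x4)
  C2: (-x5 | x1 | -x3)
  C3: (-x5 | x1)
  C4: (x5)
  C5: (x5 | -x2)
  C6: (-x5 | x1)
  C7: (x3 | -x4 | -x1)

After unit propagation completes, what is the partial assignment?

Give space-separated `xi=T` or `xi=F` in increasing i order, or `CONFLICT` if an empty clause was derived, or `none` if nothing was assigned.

Answer: x1=T x4=F x5=T

Derivation:
unit clause [-4] forces x4=F; simplify:
  satisfied 2 clause(s); 5 remain; assigned so far: [4]
unit clause [5] forces x5=T; simplify:
  drop -5 from [-5, 1, -3] -> [1, -3]
  drop -5 from [-5, 1] -> [1]
  drop -5 from [-5, 1] -> [1]
  satisfied 2 clause(s); 3 remain; assigned so far: [4, 5]
unit clause [1] forces x1=T; simplify:
  satisfied 3 clause(s); 0 remain; assigned so far: [1, 4, 5]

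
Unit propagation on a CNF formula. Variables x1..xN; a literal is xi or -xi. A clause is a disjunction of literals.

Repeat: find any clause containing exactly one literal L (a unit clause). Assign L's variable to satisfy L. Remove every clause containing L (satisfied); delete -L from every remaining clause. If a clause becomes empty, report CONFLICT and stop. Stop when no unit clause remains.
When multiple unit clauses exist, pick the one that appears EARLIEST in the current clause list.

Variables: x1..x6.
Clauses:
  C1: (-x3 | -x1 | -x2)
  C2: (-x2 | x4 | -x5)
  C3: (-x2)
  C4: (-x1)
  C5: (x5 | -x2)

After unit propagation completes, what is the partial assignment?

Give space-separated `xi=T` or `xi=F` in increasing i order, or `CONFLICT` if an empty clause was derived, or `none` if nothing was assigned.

Answer: x1=F x2=F

Derivation:
unit clause [-2] forces x2=F; simplify:
  satisfied 4 clause(s); 1 remain; assigned so far: [2]
unit clause [-1] forces x1=F; simplify:
  satisfied 1 clause(s); 0 remain; assigned so far: [1, 2]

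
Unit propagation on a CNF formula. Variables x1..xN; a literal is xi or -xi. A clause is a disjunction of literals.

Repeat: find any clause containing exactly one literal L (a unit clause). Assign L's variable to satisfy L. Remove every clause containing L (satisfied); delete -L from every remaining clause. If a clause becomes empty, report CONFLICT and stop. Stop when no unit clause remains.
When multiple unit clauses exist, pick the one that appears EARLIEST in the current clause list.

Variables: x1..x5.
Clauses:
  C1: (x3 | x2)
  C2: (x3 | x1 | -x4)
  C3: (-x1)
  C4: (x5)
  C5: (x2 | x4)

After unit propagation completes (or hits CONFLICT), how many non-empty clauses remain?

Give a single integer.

unit clause [-1] forces x1=F; simplify:
  drop 1 from [3, 1, -4] -> [3, -4]
  satisfied 1 clause(s); 4 remain; assigned so far: [1]
unit clause [5] forces x5=T; simplify:
  satisfied 1 clause(s); 3 remain; assigned so far: [1, 5]

Answer: 3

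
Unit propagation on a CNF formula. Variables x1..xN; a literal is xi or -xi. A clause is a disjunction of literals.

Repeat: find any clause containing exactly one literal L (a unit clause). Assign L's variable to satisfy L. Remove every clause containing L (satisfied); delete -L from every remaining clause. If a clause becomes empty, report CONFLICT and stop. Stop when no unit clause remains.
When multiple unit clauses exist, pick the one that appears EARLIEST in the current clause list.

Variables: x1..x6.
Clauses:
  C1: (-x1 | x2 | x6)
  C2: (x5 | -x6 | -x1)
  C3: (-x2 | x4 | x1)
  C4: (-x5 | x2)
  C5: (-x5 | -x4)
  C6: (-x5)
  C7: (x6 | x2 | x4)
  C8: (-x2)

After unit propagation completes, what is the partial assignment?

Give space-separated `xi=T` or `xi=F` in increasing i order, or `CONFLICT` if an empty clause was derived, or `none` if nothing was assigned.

Answer: x2=F x5=F

Derivation:
unit clause [-5] forces x5=F; simplify:
  drop 5 from [5, -6, -1] -> [-6, -1]
  satisfied 3 clause(s); 5 remain; assigned so far: [5]
unit clause [-2] forces x2=F; simplify:
  drop 2 from [-1, 2, 6] -> [-1, 6]
  drop 2 from [6, 2, 4] -> [6, 4]
  satisfied 2 clause(s); 3 remain; assigned so far: [2, 5]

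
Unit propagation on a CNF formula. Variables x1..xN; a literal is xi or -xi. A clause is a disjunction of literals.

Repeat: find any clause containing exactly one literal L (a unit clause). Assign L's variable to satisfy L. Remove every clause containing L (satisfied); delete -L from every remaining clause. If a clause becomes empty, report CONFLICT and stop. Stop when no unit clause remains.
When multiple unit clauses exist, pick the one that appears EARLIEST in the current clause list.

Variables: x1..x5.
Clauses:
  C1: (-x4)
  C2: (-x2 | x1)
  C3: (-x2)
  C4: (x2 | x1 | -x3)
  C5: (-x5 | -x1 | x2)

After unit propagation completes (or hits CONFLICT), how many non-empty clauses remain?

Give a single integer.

unit clause [-4] forces x4=F; simplify:
  satisfied 1 clause(s); 4 remain; assigned so far: [4]
unit clause [-2] forces x2=F; simplify:
  drop 2 from [2, 1, -3] -> [1, -3]
  drop 2 from [-5, -1, 2] -> [-5, -1]
  satisfied 2 clause(s); 2 remain; assigned so far: [2, 4]

Answer: 2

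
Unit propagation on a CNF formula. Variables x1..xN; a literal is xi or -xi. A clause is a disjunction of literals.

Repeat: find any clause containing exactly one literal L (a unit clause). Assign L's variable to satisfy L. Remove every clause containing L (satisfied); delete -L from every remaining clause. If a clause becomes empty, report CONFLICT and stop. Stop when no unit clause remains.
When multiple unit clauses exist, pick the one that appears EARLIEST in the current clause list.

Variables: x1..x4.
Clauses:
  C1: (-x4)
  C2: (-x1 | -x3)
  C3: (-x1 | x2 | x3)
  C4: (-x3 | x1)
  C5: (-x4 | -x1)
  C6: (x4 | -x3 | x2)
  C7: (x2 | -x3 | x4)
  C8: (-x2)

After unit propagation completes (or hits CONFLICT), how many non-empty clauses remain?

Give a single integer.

unit clause [-4] forces x4=F; simplify:
  drop 4 from [4, -3, 2] -> [-3, 2]
  drop 4 from [2, -3, 4] -> [2, -3]
  satisfied 2 clause(s); 6 remain; assigned so far: [4]
unit clause [-2] forces x2=F; simplify:
  drop 2 from [-1, 2, 3] -> [-1, 3]
  drop 2 from [-3, 2] -> [-3]
  drop 2 from [2, -3] -> [-3]
  satisfied 1 clause(s); 5 remain; assigned so far: [2, 4]
unit clause [-3] forces x3=F; simplify:
  drop 3 from [-1, 3] -> [-1]
  satisfied 4 clause(s); 1 remain; assigned so far: [2, 3, 4]
unit clause [-1] forces x1=F; simplify:
  satisfied 1 clause(s); 0 remain; assigned so far: [1, 2, 3, 4]

Answer: 0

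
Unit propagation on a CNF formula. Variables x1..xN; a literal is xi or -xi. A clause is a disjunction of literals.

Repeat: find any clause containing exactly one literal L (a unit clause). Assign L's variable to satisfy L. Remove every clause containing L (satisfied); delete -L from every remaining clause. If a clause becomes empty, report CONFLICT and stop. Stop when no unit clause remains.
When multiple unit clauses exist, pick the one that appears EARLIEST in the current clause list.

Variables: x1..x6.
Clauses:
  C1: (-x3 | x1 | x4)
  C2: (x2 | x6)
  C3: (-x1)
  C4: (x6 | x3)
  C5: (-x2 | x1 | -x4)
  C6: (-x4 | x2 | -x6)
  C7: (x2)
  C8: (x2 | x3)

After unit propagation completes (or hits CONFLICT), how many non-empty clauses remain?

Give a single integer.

Answer: 0

Derivation:
unit clause [-1] forces x1=F; simplify:
  drop 1 from [-3, 1, 4] -> [-3, 4]
  drop 1 from [-2, 1, -4] -> [-2, -4]
  satisfied 1 clause(s); 7 remain; assigned so far: [1]
unit clause [2] forces x2=T; simplify:
  drop -2 from [-2, -4] -> [-4]
  satisfied 4 clause(s); 3 remain; assigned so far: [1, 2]
unit clause [-4] forces x4=F; simplify:
  drop 4 from [-3, 4] -> [-3]
  satisfied 1 clause(s); 2 remain; assigned so far: [1, 2, 4]
unit clause [-3] forces x3=F; simplify:
  drop 3 from [6, 3] -> [6]
  satisfied 1 clause(s); 1 remain; assigned so far: [1, 2, 3, 4]
unit clause [6] forces x6=T; simplify:
  satisfied 1 clause(s); 0 remain; assigned so far: [1, 2, 3, 4, 6]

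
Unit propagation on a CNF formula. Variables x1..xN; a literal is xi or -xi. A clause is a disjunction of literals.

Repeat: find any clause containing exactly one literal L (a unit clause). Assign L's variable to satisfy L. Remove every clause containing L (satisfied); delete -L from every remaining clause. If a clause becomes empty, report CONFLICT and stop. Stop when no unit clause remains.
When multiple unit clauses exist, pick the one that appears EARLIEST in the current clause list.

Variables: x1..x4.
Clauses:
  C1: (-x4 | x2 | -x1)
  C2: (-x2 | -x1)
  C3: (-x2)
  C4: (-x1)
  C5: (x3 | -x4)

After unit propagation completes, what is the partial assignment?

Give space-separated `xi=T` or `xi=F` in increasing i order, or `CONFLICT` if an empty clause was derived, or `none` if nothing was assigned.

unit clause [-2] forces x2=F; simplify:
  drop 2 from [-4, 2, -1] -> [-4, -1]
  satisfied 2 clause(s); 3 remain; assigned so far: [2]
unit clause [-1] forces x1=F; simplify:
  satisfied 2 clause(s); 1 remain; assigned so far: [1, 2]

Answer: x1=F x2=F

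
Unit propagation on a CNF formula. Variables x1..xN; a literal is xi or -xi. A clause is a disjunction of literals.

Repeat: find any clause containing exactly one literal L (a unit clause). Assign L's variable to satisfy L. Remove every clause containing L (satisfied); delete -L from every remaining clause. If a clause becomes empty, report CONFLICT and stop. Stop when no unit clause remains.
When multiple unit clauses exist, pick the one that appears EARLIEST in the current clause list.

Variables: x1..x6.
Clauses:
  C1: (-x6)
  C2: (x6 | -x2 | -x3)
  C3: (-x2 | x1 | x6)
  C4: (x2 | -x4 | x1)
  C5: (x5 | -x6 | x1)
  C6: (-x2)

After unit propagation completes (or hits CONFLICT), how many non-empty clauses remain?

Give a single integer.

unit clause [-6] forces x6=F; simplify:
  drop 6 from [6, -2, -3] -> [-2, -3]
  drop 6 from [-2, 1, 6] -> [-2, 1]
  satisfied 2 clause(s); 4 remain; assigned so far: [6]
unit clause [-2] forces x2=F; simplify:
  drop 2 from [2, -4, 1] -> [-4, 1]
  satisfied 3 clause(s); 1 remain; assigned so far: [2, 6]

Answer: 1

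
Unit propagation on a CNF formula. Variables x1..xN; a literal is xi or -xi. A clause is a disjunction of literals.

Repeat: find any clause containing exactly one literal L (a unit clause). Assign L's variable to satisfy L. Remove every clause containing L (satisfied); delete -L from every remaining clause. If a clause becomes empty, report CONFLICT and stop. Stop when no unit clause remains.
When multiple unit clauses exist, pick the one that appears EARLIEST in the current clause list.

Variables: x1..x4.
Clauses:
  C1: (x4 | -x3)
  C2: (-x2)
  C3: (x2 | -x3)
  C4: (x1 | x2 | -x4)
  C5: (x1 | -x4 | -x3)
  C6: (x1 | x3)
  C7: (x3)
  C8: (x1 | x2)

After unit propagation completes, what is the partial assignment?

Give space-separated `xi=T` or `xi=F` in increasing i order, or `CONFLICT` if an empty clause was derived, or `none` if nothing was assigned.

unit clause [-2] forces x2=F; simplify:
  drop 2 from [2, -3] -> [-3]
  drop 2 from [1, 2, -4] -> [1, -4]
  drop 2 from [1, 2] -> [1]
  satisfied 1 clause(s); 7 remain; assigned so far: [2]
unit clause [-3] forces x3=F; simplify:
  drop 3 from [1, 3] -> [1]
  drop 3 from [3] -> [] (empty!)
  satisfied 3 clause(s); 4 remain; assigned so far: [2, 3]
CONFLICT (empty clause)

Answer: CONFLICT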